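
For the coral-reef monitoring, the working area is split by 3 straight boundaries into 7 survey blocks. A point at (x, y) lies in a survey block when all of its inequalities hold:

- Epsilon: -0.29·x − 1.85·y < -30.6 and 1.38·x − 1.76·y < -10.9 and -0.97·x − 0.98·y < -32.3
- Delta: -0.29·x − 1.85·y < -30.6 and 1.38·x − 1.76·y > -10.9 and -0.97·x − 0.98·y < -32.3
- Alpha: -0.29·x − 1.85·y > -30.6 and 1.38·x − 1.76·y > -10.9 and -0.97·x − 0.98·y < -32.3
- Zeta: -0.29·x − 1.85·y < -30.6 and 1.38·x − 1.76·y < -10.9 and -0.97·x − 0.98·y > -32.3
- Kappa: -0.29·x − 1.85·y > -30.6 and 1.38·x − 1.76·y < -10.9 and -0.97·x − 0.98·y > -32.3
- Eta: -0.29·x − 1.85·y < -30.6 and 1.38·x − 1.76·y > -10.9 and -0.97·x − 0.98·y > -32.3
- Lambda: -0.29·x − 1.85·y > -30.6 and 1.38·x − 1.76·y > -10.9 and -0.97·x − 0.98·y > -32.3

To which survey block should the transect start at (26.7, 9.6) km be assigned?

Alpha

-0.29·26.7 − 1.85·9.6 = -25.503, which is > -30.6
1.38·26.7 − 1.76·9.6 = 19.950, which is > -10.9
-0.97·26.7 − 0.98·9.6 = -35.307, which is < -32.3
This sign pattern matches Alpha.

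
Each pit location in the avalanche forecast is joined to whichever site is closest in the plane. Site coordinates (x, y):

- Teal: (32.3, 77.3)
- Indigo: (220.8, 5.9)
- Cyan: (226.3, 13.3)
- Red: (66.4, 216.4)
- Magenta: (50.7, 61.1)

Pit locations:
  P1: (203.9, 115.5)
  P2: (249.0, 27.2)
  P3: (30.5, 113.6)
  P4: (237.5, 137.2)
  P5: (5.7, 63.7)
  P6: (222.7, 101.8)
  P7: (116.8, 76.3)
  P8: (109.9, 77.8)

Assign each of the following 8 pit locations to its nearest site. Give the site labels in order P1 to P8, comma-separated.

P1 → Cyan (d²=10946.60)
P2 → Cyan (d²=708.50)
P3 → Teal (d²=1320.93)
P4 → Cyan (d²=15476.65)
P5 → Teal (d²=892.52)
P6 → Cyan (d²=7845.21)
P7 → Magenta (d²=4600.25)
P8 → Magenta (d²=3783.53)

Cyan, Cyan, Teal, Cyan, Teal, Cyan, Magenta, Magenta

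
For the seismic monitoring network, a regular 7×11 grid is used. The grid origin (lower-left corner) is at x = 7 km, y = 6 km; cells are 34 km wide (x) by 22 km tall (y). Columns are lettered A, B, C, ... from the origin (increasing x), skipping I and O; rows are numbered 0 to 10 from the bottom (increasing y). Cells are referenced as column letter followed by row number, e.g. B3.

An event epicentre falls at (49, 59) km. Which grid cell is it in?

Column index: ⌊(49 − 7) / 34⌋ = ⌊1.235⌋ = 1 → column B
Row offset from origin: ⌊(59 − 6) / 22⌋ = ⌊2.409⌋ = 2 → row 2

B2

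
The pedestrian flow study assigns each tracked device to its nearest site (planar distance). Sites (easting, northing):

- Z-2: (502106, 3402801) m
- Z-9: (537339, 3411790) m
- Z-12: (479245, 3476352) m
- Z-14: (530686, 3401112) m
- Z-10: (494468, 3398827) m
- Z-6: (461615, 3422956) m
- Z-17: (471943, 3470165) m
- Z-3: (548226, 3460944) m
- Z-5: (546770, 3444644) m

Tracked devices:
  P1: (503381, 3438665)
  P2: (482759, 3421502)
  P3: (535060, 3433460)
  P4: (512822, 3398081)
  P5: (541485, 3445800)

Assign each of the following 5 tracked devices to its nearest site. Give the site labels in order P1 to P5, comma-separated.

Z-2, Z-6, Z-5, Z-2, Z-5

P1 → Z-2 (d²=1287852121.00)
P2 → Z-6 (d²=449182852.00)
P3 → Z-5 (d²=262205956.00)
P4 → Z-2 (d²=137111056.00)
P5 → Z-5 (d²=29267561.00)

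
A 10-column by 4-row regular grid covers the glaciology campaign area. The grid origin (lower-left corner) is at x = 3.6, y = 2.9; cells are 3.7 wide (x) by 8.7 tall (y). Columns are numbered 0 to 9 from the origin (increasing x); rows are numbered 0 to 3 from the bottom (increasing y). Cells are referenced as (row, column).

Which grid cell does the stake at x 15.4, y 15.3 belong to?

Column index: ⌊(15.4 − 3.6) / 3.7⌋ = ⌊3.189⌋ = 3
Row offset from origin: ⌊(15.3 − 2.9) / 8.7⌋ = ⌊1.425⌋ = 1 → row 1

(1, 3)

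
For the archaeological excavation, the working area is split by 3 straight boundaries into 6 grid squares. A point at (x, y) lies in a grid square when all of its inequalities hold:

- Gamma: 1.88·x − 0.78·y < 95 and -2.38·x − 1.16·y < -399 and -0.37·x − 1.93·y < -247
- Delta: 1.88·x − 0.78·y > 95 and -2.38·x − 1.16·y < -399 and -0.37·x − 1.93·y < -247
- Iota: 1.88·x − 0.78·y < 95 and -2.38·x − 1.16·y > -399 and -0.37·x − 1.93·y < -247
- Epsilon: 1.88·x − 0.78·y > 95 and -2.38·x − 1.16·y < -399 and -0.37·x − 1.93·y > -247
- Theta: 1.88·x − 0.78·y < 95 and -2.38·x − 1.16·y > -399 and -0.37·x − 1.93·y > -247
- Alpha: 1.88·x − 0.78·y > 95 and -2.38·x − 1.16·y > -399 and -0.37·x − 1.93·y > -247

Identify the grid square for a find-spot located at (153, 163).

1.88·153 − 0.78·163 = 160.500, which is > 95
-2.38·153 − 1.16·163 = -553.220, which is < -399
-0.37·153 − 1.93·163 = -371.200, which is < -247
This sign pattern matches Delta.

Delta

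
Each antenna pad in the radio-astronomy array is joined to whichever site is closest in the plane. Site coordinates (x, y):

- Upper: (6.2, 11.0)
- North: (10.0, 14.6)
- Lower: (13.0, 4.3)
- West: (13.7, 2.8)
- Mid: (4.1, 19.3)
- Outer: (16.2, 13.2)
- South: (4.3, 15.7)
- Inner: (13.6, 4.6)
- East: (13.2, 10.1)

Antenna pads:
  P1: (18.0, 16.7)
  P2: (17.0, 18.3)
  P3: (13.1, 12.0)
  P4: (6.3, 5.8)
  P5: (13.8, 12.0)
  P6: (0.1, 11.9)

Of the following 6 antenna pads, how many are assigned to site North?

0

P1 → Outer
P2 → Outer
P3 → East
P4 → Upper
P5 → East
P6 → South
0 of the 6 go to North.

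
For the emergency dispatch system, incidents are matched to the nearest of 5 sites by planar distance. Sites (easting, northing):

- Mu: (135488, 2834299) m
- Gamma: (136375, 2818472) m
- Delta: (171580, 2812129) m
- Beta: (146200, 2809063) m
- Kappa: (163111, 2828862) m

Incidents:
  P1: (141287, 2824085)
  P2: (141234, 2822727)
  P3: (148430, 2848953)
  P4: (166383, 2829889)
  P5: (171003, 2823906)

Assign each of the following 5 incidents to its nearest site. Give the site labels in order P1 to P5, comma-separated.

Gamma, Gamma, Mu, Kappa, Kappa

P1 → Gamma (d²=55633513.00)
P2 → Gamma (d²=41714906.00)
P3 → Mu (d²=382235080.00)
P4 → Kappa (d²=11760713.00)
P5 → Kappa (d²=86845600.00)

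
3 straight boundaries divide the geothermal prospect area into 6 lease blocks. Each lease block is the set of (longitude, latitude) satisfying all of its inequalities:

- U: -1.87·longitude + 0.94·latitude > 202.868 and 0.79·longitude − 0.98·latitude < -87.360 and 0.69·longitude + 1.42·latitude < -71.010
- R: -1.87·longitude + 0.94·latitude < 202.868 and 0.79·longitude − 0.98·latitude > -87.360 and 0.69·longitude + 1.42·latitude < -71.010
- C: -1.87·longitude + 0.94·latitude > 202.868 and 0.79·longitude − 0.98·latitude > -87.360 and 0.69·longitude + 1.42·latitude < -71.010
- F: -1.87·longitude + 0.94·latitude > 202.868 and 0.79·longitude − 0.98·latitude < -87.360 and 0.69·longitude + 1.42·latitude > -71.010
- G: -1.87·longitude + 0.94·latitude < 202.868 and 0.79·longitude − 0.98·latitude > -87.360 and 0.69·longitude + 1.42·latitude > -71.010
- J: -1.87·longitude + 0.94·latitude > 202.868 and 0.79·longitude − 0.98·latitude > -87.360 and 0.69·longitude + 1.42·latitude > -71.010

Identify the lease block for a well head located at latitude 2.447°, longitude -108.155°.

U

-1.87·-108.155 + 0.94·2.447 = 204.550, which is > 202.868
0.79·-108.155 − 0.98·2.447 = -87.841, which is < -87.360
0.69·-108.155 + 1.42·2.447 = -71.152, which is < -71.010
This sign pattern matches U.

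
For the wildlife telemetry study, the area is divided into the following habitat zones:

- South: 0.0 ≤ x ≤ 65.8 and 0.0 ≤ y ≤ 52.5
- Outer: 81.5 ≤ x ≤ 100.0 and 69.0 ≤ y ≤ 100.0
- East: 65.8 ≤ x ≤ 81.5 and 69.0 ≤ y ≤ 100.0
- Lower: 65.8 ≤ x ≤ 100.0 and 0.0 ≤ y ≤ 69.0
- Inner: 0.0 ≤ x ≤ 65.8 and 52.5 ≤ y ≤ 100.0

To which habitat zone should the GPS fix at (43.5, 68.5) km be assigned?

The point has x = 43.5 and y = 68.5.
Only Inner satisfies 0.0 ≤ x ≤ 65.8 and 52.5 ≤ y ≤ 100.0.

Inner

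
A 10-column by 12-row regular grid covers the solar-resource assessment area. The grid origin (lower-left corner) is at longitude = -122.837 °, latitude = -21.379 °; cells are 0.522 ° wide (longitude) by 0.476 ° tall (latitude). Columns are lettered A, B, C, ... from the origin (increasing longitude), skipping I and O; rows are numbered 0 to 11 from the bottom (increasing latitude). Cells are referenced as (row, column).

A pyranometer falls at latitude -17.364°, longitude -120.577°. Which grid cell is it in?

(8, E)

Column index: ⌊(-120.577 − -122.837) / 0.522⌋ = ⌊4.330⌋ = 4 → column E
Row offset from origin: ⌊(-17.364 − -21.379) / 0.476⌋ = ⌊8.435⌋ = 8 → row 8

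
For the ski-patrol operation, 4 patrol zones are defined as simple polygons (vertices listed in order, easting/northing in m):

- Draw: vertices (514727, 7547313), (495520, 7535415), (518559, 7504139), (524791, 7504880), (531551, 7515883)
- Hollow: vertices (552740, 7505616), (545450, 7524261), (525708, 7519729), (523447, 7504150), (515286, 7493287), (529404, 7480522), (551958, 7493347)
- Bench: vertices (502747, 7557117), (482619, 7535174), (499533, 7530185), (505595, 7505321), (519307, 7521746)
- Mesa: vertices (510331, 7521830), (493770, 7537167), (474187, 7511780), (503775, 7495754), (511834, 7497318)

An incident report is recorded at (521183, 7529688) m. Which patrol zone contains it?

Draw

Cast a ray rightward from (521183, 7529688). For each polygon, the edges (by vertex number in listed order) whose endpoints lie on opposite sides of northing = 7529688, where each meets that height, and whether that is right or left of the point:
Draw: 2–3 at easting≈499738.7 (left), 5–1 at easting≈524161.4 (right) → 1 crossing.
Hollow: no edge straddles that height → 0 crossings.
Bench: 3–4 at easting≈499654.2 (left), 5–1 at easting≈515588.7 (left) → 0 crossings.
Mesa: 1–2 at easting≈501845.9 (left), 2–3 at easting≈488000.9 (left) → 0 crossings.
Only Draw has an odd count, so the point is inside Draw.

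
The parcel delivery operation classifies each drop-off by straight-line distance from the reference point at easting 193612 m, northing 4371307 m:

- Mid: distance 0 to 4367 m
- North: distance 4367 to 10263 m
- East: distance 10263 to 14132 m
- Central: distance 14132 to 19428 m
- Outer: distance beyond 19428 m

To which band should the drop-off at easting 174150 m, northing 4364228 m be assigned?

Outer

Distance = √((174150−193612)² + (4364228−4371307)²) = √(378769444.000 + 50112241.000) = 20709.459 m.
19428 ≤ 20709.459 < ∞ → Outer.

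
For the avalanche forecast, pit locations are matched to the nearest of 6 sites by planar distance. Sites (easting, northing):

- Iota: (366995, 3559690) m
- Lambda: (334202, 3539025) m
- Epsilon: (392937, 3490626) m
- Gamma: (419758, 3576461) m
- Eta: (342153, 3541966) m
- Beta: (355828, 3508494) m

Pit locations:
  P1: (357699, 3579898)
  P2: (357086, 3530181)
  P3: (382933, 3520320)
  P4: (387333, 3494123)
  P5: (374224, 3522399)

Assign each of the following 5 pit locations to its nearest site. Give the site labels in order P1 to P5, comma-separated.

Iota, Eta, Beta, Epsilon, Beta

P1 → Iota (d²=494778880.00)
P2 → Eta (d²=361880714.00)
P3 → Beta (d²=874535301.00)
P4 → Epsilon (d²=43633825.00)
P5 → Beta (d²=531761841.00)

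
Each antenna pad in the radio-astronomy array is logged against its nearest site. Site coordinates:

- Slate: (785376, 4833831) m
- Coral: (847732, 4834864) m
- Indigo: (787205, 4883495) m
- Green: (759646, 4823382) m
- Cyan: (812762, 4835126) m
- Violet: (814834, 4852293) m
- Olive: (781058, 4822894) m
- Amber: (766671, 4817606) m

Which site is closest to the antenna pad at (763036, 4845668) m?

Green

Squared distances to each site:
Slate: 639190169.000; Coral: 7290138832.000; Indigo: 2015022490.000; Green: 508157896.000; Cyan: 2583808840.000; Violet: 2726923429.000; Olive: 843447560.000; Amber: 800689069.000.
Minimum at Green.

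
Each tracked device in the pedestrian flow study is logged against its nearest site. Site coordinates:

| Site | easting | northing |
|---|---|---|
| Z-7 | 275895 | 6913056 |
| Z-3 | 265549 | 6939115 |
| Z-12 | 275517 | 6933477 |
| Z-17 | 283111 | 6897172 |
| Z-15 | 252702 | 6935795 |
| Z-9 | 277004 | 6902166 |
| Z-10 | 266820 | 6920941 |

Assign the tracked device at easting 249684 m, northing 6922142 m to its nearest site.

Squared distances to each site:
Z-7: 769571917.000; Z-3: 539780954.000; Z-12: 795826114.000; Z-17: 1740865229.000; Z-15: 195512733.000; Z-9: 1145422976.000; Z-10: 295084897.000.
Minimum at Z-15.

Z-15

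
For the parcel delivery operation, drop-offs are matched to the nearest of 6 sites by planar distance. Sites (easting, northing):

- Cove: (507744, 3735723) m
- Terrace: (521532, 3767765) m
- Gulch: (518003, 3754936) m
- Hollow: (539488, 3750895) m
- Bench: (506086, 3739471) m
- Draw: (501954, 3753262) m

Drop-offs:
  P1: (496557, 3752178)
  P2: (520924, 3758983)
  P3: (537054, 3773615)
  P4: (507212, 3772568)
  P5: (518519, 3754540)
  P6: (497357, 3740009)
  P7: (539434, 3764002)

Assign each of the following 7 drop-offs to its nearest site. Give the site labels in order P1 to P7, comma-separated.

Draw, Gulch, Terrace, Terrace, Gulch, Bench, Hollow

P1 → Draw (d²=30302665.00)
P2 → Gulch (d²=24910450.00)
P3 → Terrace (d²=275154984.00)
P4 → Terrace (d²=228131209.00)
P5 → Gulch (d²=423072.00)
P6 → Bench (d²=76484885.00)
P7 → Hollow (d²=171796365.00)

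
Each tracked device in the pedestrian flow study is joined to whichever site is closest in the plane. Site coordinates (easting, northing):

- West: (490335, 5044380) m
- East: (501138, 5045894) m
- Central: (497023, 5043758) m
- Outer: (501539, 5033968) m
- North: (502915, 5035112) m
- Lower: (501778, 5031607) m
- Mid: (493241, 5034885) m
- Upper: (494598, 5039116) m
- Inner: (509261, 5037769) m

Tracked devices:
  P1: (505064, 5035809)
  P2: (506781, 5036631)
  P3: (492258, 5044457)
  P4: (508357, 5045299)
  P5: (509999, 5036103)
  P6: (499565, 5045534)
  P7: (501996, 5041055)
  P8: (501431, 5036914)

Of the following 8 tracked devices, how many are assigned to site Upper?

0

P1 → North
P2 → Inner
P3 → West
P4 → East
P5 → Inner
P6 → East
P7 → East
P8 → North
0 of the 8 go to Upper.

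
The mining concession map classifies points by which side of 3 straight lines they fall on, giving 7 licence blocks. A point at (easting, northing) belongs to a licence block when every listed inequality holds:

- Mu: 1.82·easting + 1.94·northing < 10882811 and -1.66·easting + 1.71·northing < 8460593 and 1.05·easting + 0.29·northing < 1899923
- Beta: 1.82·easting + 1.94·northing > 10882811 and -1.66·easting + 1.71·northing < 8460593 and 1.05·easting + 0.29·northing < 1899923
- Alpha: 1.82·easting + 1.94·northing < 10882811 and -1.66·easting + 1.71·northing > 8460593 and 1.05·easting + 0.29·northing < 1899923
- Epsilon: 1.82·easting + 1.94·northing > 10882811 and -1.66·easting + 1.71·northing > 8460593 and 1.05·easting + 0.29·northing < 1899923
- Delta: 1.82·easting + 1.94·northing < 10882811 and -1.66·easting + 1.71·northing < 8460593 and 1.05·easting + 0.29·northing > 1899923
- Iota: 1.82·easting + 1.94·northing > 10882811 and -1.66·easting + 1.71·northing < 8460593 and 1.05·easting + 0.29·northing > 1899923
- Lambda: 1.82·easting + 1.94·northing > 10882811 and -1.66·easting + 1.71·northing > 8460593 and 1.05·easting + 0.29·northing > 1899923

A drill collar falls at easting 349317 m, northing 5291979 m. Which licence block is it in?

Lambda

1.82·349317 + 1.94·5291979 = 10902196.200, which is > 10882811
-1.66·349317 + 1.71·5291979 = 8469417.870, which is > 8460593
1.05·349317 + 0.29·5291979 = 1901456.760, which is > 1899923
This sign pattern matches Lambda.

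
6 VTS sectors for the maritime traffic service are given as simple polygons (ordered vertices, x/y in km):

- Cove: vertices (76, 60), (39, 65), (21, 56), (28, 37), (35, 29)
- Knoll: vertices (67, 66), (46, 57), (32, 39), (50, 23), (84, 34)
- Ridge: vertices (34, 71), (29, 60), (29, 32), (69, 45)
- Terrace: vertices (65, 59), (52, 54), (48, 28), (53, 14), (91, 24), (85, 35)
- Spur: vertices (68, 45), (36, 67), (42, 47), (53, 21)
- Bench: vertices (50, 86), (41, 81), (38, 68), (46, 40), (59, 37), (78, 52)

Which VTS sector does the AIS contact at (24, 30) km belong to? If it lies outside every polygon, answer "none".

none

Cast a ray rightward from (24, 30). For each polygon, the edges (by vertex number in listed order) whose endpoints lie on opposite sides of y = 30, where each meets that height, and whether that is right or left of the point:
Cove: 4–5 at x≈34.1 (right), 5–1 at x≈36.3 (right) → 2 crossings.
Knoll: 3–4 at x≈42.1 (right), 4–5 at x≈71.6 (right) → 2 crossings.
Ridge: no edge straddles that height → 0 crossings.
Terrace: 2–3 at x≈48.3 (right), 5–6 at x≈87.7 (right) → 2 crossings.
Spur: 3–4 at x≈49.2 (right), 4–1 at x≈58.6 (right) → 2 crossings.
Bench: no edge straddles that height → 0 crossings.
All counts are even, so the point lies outside every listed polygon.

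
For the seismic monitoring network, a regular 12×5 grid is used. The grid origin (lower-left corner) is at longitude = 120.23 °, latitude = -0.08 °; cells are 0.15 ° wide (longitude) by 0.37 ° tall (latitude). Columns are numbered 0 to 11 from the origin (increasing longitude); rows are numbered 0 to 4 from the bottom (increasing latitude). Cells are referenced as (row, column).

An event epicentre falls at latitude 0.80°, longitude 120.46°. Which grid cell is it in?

Column index: ⌊(120.46 − 120.23) / 0.15⌋ = ⌊1.533⌋ = 1
Row offset from origin: ⌊(0.80 − -0.08) / 0.37⌋ = ⌊2.378⌋ = 2 → row 2

(2, 1)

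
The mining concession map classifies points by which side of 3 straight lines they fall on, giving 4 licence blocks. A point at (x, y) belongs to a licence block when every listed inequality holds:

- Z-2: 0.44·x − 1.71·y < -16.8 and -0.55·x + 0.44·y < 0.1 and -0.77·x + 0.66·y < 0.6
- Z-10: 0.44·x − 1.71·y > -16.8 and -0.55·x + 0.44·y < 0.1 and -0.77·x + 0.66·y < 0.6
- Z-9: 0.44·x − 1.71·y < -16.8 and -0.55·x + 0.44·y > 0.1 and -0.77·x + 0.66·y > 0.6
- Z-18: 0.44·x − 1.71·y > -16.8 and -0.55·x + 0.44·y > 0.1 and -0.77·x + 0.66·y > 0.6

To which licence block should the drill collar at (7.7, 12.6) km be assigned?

0.44·7.7 − 1.71·12.6 = -18.158, which is < -16.8
-0.55·7.7 + 0.44·12.6 = 1.309, which is > 0.1
-0.77·7.7 + 0.66·12.6 = 2.387, which is > 0.6
This sign pattern matches Z-9.

Z-9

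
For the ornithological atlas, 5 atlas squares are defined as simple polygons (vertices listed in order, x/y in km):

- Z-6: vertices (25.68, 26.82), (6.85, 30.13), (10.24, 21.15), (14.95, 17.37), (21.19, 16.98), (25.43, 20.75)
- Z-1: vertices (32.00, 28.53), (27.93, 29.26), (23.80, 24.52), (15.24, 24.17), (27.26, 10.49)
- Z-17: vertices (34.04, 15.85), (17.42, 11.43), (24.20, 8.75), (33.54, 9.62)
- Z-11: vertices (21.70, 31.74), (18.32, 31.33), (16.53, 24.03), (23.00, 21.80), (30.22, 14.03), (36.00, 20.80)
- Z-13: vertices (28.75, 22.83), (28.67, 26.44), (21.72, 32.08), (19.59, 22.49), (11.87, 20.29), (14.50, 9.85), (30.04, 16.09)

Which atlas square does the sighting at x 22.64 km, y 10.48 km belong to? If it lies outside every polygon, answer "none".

Z-17

Cast a ray rightward from (22.64, 10.48). For each polygon, the edges (by vertex number in listed order) whose endpoints lie on opposite sides of y = 10.48, where each meets that height, and whether that is right or left of the point:
Z-6: no edge straddles that height → 0 crossings.
Z-1: no edge straddles that height → 0 crossings.
Z-17: 2–3 at x≈19.823 (left), 4–1 at x≈33.609 (right) → 1 crossing.
Z-11: no edge straddles that height → 0 crossings.
Z-13: 5–6 at x≈14.341 (left), 6–7 at x≈16.069 (left) → 0 crossings.
Only Z-17 has an odd count, so the point is inside Z-17.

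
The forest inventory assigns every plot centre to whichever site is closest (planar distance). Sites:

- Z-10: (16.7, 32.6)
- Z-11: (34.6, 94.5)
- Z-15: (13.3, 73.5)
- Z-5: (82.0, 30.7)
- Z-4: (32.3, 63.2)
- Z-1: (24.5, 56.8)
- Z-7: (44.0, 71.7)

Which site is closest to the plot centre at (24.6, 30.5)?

Squared distances to each site:
Z-10: 66.820; Z-11: 4196.000; Z-15: 1976.690; Z-5: 3294.800; Z-4: 1128.580; Z-1: 691.700; Z-7: 2073.800.
Minimum at Z-10.

Z-10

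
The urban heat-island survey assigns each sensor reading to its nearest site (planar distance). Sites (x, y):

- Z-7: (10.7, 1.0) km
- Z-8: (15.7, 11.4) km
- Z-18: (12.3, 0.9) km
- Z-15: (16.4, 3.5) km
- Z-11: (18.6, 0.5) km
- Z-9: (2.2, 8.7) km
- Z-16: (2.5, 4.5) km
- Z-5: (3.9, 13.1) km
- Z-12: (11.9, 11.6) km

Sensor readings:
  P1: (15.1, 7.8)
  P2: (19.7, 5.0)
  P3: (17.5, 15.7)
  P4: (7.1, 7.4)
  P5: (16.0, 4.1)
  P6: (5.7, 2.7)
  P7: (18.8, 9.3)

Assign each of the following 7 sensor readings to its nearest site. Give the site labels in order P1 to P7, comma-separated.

Z-8, Z-15, Z-8, Z-9, Z-15, Z-16, Z-8

P1 → Z-8 (d²=13.32)
P2 → Z-15 (d²=13.14)
P3 → Z-8 (d²=21.73)
P4 → Z-9 (d²=25.70)
P5 → Z-15 (d²=0.52)
P6 → Z-16 (d²=13.48)
P7 → Z-8 (d²=14.02)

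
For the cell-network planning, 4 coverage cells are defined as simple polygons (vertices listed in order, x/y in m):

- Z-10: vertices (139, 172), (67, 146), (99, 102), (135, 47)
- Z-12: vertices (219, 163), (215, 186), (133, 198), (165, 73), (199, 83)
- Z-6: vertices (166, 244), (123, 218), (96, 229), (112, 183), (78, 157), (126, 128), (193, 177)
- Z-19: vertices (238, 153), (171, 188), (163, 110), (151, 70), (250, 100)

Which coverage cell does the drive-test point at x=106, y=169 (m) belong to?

Cast a ray rightward from (106, 169). For each polygon, the edges (by vertex number in listed order) whose endpoints lie on opposite sides of y = 169, where each meets that height, and whether that is right or left of the point:
Z-10: 1–2 at x≈130.7 (right), 4–1 at x≈138.9 (right) → 2 crossings.
Z-12: 1–2 at x≈218.0 (right), 3–4 at x≈140.4 (right) → 2 crossings.
Z-6: 4–5 at x≈93.7 (left), 6–7 at x≈182.1 (right) → 1 crossing.
Z-19: 1–2 at x≈207.4 (right), 2–3 at x≈169.1 (right) → 2 crossings.
Only Z-6 has an odd count, so the point is inside Z-6.

Z-6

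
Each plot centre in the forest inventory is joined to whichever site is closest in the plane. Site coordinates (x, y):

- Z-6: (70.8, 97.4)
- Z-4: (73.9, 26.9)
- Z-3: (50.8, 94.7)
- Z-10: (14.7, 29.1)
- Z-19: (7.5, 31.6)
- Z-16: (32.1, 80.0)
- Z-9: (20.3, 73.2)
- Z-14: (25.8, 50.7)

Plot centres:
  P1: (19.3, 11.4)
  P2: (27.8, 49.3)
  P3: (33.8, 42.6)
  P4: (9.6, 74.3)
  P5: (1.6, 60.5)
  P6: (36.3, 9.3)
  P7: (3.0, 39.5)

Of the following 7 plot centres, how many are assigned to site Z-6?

P1 → Z-10
P2 → Z-14
P3 → Z-14
P4 → Z-9
P5 → Z-9
P6 → Z-10
P7 → Z-19
0 of the 7 go to Z-6.

0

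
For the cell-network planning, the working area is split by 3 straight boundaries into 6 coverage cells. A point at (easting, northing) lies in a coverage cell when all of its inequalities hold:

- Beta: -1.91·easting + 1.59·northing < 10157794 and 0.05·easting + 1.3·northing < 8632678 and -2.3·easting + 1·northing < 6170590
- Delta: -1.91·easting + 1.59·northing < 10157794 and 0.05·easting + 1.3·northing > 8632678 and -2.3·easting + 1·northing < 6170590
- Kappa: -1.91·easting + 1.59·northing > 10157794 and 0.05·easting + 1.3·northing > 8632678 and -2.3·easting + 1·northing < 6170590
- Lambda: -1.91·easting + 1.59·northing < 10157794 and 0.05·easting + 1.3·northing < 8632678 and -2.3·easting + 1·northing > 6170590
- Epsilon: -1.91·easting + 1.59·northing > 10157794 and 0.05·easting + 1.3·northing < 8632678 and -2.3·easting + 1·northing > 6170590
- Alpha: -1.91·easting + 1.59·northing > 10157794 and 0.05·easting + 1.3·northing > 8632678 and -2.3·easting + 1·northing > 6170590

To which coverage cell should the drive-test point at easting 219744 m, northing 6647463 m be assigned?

Delta

-1.91·219744 + 1.59·6647463 = 10149755.130, which is < 10157794
0.05·219744 + 1.3·6647463 = 8652689.100, which is > 8632678
-2.3·219744 + 1·6647463 = 6142051.800, which is < 6170590
This sign pattern matches Delta.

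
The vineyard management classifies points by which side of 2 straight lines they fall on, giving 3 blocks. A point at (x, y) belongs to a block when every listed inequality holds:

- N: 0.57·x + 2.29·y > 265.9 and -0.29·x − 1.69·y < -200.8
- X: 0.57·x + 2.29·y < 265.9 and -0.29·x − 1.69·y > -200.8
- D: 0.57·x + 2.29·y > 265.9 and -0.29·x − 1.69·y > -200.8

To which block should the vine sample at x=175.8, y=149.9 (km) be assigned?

0.57·175.8 + 2.29·149.9 = 443.477, which is > 265.9
-0.29·175.8 − 1.69·149.9 = -304.313, which is < -200.8
This sign pattern matches N.

N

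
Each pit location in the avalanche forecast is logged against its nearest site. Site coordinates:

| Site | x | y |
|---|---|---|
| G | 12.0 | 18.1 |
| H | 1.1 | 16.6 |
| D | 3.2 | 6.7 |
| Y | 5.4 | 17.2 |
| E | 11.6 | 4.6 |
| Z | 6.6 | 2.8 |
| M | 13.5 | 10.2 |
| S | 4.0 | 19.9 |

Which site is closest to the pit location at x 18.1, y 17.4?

G

Squared distances to each site:
G: 37.700; H: 289.640; D: 336.500; Y: 161.330; E: 206.090; Z: 345.410; M: 73.000; S: 205.060.
Minimum at G.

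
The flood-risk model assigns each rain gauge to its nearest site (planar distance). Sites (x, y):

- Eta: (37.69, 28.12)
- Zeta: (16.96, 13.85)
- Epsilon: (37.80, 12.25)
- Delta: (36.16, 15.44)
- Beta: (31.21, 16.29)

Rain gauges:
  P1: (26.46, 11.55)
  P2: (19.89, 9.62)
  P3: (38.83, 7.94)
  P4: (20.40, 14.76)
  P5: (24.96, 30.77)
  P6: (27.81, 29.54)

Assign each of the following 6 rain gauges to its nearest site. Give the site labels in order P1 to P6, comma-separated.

P1 → Beta (d²=45.03)
P2 → Zeta (d²=26.48)
P3 → Epsilon (d²=19.64)
P4 → Zeta (d²=12.66)
P5 → Eta (d²=169.08)
P6 → Eta (d²=99.63)

Beta, Zeta, Epsilon, Zeta, Eta, Eta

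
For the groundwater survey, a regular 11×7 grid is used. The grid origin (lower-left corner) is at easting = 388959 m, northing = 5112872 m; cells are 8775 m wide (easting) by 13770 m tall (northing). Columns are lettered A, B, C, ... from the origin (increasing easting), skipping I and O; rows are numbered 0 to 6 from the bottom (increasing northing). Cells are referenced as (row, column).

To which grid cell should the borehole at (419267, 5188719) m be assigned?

(5, D)

Column index: ⌊(419267 − 388959) / 8775⌋ = ⌊3.454⌋ = 3 → column D
Row offset from origin: ⌊(5188719 − 5112872) / 13770⌋ = ⌊5.508⌋ = 5 → row 5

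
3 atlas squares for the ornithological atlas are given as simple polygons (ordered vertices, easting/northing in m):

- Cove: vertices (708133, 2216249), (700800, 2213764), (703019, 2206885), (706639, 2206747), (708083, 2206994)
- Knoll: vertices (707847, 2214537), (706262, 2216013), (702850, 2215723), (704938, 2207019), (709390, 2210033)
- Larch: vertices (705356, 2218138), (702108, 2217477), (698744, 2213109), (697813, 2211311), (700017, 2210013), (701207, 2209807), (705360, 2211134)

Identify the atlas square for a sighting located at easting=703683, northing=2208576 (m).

Cast a ray rightward from (703683, 2208576). For each polygon, the edges (by vertex number in listed order) whose endpoints lie on opposite sides of northing = 2208576, where each meets that height, and whether that is right or left of the point:
Cove: 2–3 at easting≈702473.5 (left), 5–1 at easting≈708091.5 (right) → 1 crossing.
Knoll: 3–4 at easting≈704564.5 (right), 4–5 at easting≈707237.9 (right) → 2 crossings.
Larch: no edge straddles that height → 0 crossings.
Only Cove has an odd count, so the point is inside Cove.

Cove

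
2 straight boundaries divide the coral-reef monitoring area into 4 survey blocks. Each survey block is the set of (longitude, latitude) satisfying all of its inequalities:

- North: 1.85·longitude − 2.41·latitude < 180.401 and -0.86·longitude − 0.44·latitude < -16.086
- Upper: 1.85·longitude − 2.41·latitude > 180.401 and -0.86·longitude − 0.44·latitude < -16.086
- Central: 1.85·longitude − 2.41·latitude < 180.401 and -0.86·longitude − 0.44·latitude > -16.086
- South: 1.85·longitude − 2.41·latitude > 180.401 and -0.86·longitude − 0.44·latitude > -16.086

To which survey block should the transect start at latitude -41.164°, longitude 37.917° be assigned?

Central

1.85·37.917 − 2.41·-41.164 = 169.352, which is < 180.401
-0.86·37.917 − 0.44·-41.164 = -14.496, which is > -16.086
This sign pattern matches Central.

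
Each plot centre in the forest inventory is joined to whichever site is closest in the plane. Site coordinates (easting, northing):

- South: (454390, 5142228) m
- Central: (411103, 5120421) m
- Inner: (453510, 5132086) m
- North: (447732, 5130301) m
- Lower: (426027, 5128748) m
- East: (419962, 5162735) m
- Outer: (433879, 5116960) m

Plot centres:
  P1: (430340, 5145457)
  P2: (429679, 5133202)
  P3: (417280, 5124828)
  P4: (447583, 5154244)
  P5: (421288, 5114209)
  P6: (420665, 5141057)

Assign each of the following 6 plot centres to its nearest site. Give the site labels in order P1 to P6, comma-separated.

P1 → Lower (d²=297792650.00)
P2 → Lower (d²=33175220.00)
P3 → Central (d²=57576978.00)
P4 → South (d²=190719505.00)
P5 → Central (d²=142323169.00)
P6 → Lower (d²=180262525.00)

Lower, Lower, Central, South, Central, Lower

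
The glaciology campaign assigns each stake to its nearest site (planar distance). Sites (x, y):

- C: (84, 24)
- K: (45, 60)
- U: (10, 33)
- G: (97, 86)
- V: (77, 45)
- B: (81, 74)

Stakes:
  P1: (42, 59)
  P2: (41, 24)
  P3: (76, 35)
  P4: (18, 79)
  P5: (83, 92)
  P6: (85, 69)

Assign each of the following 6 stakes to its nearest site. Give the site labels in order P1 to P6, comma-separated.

K, U, V, K, G, B

P1 → K (d²=10.00)
P2 → U (d²=1042.00)
P3 → V (d²=101.00)
P4 → K (d²=1090.00)
P5 → G (d²=232.00)
P6 → B (d²=41.00)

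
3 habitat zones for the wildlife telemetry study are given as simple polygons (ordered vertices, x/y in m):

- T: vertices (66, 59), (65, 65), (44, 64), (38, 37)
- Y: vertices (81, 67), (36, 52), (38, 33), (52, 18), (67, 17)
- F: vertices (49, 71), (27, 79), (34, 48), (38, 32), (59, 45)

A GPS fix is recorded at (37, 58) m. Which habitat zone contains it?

Cast a ray rightward from (37, 58). For each polygon, the edges (by vertex number in listed order) whose endpoints lie on opposite sides of y = 58, where each meets that height, and whether that is right or left of the point:
T: 3–4 at x≈42.7 (right), 4–1 at x≈64.7 (right) → 2 crossings.
Y: 1–2 at x≈54.0 (right), 5–1 at x≈78.5 (right) → 2 crossings.
F: 2–3 at x≈31.7 (left), 5–1 at x≈54.0 (right) → 1 crossing.
Only F has an odd count, so the point is inside F.

F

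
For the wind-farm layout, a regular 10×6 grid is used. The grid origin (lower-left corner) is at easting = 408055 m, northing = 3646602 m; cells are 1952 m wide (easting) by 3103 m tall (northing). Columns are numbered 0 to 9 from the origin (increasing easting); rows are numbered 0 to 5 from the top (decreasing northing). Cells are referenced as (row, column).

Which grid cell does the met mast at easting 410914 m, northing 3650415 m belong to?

(4, 1)

Column index: ⌊(410914 − 408055) / 1952⌋ = ⌊1.465⌋ = 1
Row offset from origin: ⌊(3650415 − 3646602) / 3103⌋ = ⌊1.229⌋ = 1 → row 4 (counted from top)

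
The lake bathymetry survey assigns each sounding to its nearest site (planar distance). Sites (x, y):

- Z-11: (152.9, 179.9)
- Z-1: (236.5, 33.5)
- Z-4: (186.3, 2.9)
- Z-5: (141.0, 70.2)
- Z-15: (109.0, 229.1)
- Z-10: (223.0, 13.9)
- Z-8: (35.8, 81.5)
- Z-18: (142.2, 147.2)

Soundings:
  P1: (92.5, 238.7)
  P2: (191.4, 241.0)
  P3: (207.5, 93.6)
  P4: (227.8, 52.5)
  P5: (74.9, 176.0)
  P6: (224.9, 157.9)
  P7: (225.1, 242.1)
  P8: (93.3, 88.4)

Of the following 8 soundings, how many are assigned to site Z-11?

3

P1 → Z-15
P2 → Z-11
P3 → Z-1
P4 → Z-1
P5 → Z-15
P6 → Z-11
P7 → Z-11
P8 → Z-5
3 of the 8 go to Z-11.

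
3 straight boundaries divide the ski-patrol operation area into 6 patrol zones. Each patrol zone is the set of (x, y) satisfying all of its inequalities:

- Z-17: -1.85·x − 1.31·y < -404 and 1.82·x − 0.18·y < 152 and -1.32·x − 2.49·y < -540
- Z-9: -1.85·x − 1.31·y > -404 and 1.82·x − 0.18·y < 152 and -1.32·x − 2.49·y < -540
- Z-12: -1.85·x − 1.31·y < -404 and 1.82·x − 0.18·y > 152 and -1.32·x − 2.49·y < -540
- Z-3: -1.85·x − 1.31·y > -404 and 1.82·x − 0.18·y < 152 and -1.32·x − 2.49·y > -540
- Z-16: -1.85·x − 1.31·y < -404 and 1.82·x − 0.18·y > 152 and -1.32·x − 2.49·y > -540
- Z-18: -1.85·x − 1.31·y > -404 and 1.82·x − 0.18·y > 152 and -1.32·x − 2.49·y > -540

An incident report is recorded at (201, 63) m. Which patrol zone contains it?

Z-16

-1.85·201 − 1.31·63 = -454.380, which is < -404
1.82·201 − 0.18·63 = 354.480, which is > 152
-1.32·201 − 2.49·63 = -422.190, which is > -540
This sign pattern matches Z-16.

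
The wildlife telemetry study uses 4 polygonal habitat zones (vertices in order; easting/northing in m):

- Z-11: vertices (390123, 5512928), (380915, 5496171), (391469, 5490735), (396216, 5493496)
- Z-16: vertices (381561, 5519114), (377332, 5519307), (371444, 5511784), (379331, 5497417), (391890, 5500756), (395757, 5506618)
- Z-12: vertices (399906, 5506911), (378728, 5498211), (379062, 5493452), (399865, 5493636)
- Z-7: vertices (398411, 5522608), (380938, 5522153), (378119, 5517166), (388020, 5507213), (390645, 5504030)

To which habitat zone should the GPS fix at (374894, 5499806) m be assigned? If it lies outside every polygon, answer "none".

Cast a ray rightward from (374894, 5499806). For each polygon, the edges (by vertex number in listed order) whose endpoints lie on opposite sides of northing = 5499806, where each meets that height, and whether that is right or left of the point:
Z-11: 1–2 at easting≈382912.4 (right), 4–1 at easting≈394237.5 (right) → 2 crossings.
Z-16: 3–4 at easting≈378019.5 (right), 4–5 at easting≈388316.8 (right) → 2 crossings.
Z-12: 1–2 at easting≈382610.6 (right), 4–1 at easting≈399884.1 (right) → 2 crossings.
Z-7: no edge straddles that height → 0 crossings.
All counts are even, so the point lies outside every listed polygon.

none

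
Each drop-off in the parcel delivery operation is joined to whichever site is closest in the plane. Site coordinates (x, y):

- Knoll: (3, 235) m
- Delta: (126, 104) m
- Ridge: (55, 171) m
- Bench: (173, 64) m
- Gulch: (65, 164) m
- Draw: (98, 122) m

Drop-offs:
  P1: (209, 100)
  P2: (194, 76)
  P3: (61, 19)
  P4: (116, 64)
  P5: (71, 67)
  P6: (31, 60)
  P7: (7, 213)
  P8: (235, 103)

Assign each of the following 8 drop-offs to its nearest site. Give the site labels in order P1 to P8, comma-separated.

P1 → Bench (d²=2592.00)
P2 → Bench (d²=585.00)
P3 → Delta (d²=11450.00)
P4 → Delta (d²=1700.00)
P5 → Draw (d²=3754.00)
P6 → Draw (d²=8333.00)
P7 → Knoll (d²=500.00)
P8 → Bench (d²=5365.00)

Bench, Bench, Delta, Delta, Draw, Draw, Knoll, Bench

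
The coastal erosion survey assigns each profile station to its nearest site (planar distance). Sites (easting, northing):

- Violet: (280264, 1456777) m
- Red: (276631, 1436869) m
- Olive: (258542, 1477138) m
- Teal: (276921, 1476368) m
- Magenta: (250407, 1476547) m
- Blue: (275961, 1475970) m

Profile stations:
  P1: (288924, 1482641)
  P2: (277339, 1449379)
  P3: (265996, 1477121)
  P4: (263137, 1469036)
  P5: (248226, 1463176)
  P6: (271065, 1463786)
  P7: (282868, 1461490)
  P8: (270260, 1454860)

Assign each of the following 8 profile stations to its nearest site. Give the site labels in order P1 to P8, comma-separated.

Teal, Violet, Olive, Olive, Magenta, Violet, Violet, Violet

P1 → Teal (d²=183422538.00)
P2 → Violet (d²=63286029.00)
P3 → Olive (d²=55562405.00)
P4 → Olive (d²=86756429.00)
P5 → Magenta (d²=183540402.00)
P6 → Violet (d²=133747682.00)
P7 → Violet (d²=28993185.00)
P8 → Violet (d²=103754905.00)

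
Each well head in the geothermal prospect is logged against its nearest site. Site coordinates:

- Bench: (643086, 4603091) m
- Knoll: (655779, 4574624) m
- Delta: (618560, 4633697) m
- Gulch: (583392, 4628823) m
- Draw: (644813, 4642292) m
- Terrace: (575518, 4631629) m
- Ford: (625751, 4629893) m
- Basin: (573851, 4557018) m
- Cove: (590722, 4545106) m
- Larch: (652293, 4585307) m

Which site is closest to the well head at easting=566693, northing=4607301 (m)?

Squared distances to each site:
Bench: 5853614549.000; Knoll: 9004101725.000; Delta: 3386934505.000; Gulch: 742053085.000; Draw: 7327104481.000; Terrace: 669732209.000; Ford: 3998245828.000; Basin: 2579617053.000; Cove: 4445610866.000; Larch: 7811096036.000.
Minimum at Terrace.

Terrace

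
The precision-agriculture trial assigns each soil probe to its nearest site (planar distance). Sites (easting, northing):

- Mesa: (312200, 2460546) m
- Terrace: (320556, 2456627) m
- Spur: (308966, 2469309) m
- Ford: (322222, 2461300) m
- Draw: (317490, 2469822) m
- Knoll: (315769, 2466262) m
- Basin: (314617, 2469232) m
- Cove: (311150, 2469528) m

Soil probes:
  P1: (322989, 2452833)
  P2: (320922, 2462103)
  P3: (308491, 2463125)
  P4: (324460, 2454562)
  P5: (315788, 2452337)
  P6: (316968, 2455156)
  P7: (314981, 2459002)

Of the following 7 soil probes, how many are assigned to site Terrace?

P1 → Terrace
P2 → Ford
P3 → Mesa
P4 → Terrace
P5 → Terrace
P6 → Terrace
P7 → Mesa
4 of the 7 go to Terrace.

4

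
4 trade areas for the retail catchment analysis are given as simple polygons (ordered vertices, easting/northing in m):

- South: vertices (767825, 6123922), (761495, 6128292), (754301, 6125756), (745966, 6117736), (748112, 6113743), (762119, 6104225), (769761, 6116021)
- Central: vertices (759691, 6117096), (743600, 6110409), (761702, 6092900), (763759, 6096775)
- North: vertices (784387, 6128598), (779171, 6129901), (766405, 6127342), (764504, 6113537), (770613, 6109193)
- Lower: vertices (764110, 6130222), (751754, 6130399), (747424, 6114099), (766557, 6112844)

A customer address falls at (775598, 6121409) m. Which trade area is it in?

North

Cast a ray rightward from (775598, 6121409). For each polygon, the edges (by vertex number in listed order) whose endpoints lie on opposite sides of northing = 6121409, where each meets that height, and whether that is right or left of the point:
South: 3–4 at easting≈749783.3 (left), 7–1 at easting≈768440.8 (left) → 0 crossings.
Central: no edge straddles that height → 0 crossings.
North: 3–4 at easting≈765588.0 (left), 5–1 at easting≈779284.1 (right) → 1 crossing.
Lower: 2–3 at easting≈749365.9 (left), 4–1 at easting≈765351.0 (left) → 0 crossings.
Only North has an odd count, so the point is inside North.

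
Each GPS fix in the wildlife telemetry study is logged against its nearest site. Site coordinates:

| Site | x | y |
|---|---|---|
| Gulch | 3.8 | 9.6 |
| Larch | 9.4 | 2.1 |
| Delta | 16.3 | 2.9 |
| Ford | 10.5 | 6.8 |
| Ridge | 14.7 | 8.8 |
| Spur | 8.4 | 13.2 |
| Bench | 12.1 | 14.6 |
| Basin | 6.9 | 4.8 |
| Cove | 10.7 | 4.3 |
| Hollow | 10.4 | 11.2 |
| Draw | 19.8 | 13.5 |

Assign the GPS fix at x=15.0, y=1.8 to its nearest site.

Delta

Squared distances to each site:
Gulch: 186.280; Larch: 31.450; Delta: 2.900; Ford: 45.250; Ridge: 49.090; Spur: 173.520; Bench: 172.250; Basin: 74.610; Cove: 24.740; Hollow: 109.520; Draw: 159.930.
Minimum at Delta.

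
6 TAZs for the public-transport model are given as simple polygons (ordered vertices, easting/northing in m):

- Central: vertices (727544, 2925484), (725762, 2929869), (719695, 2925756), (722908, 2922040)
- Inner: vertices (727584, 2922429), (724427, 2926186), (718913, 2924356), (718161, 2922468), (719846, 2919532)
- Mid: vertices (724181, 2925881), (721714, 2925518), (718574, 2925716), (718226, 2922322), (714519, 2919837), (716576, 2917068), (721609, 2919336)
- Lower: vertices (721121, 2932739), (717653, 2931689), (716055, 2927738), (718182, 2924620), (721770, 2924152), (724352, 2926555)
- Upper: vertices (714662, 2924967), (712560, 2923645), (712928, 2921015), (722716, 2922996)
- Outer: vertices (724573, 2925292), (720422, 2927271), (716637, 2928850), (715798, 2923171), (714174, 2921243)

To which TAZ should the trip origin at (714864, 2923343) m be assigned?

Cast a ray rightward from (714864, 2923343). For each polygon, the edges (by vertex number in listed order) whose endpoints lie on opposite sides of northing = 2923343, where each meets that height, and whether that is right or left of the point:
Central: 3–4 at easting≈721781.4 (right), 4–1 at easting≈724662.0 (right) → 2 crossings.
Inner: 1–2 at easting≈726816.0 (right), 3–4 at easting≈718509.5 (right) → 2 crossings.
Mid: 3–4 at easting≈718330.7 (right), 7–1 at easting≈723183.6 (right) → 2 crossings.
Lower: no edge straddles that height → 0 crossings.
Upper: 2–3 at easting≈712602.3 (left), 4–1 at easting≈721298.1 (right) → 1 crossing.
Outer: 3–4 at easting≈715823.4 (right), 5–1 at easting≈719567.4 (right) → 2 crossings.
Only Upper has an odd count, so the point is inside Upper.

Upper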